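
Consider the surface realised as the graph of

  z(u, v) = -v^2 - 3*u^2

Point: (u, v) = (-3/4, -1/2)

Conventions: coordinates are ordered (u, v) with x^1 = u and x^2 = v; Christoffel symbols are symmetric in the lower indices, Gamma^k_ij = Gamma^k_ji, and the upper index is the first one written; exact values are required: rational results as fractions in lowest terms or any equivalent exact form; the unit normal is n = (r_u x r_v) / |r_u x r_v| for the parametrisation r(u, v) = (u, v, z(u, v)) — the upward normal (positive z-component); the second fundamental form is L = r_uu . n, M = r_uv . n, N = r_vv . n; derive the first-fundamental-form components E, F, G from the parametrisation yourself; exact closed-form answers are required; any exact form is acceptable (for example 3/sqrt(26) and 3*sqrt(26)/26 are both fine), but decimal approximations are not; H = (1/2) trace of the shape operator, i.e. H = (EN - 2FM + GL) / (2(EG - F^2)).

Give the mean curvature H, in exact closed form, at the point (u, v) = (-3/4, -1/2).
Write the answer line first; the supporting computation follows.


Answer: H = -218*sqrt(89)/7921

z_u = 9/2, z_v = 1, z_uu = -6, z_uv = 0, z_vv = -2
E = 85/4, F = 9/2, G = 2; answer radicand W^2 = 89/4
unnormalised second-form numerators: l = -6, m = 0, n = -2; L = l/sqrt(89/4), and similarly M = m/sqrt(W^2), N = n/sqrt(W^2)
H = (E*n - 2*F*m + G*l) / (2*(EG - F^2)*sqrt(W^2)); E*n - 2*F*m + G*l = -109/2, EG - F^2 = 89/4, so H = (-109/89)/sqrt(89/4)


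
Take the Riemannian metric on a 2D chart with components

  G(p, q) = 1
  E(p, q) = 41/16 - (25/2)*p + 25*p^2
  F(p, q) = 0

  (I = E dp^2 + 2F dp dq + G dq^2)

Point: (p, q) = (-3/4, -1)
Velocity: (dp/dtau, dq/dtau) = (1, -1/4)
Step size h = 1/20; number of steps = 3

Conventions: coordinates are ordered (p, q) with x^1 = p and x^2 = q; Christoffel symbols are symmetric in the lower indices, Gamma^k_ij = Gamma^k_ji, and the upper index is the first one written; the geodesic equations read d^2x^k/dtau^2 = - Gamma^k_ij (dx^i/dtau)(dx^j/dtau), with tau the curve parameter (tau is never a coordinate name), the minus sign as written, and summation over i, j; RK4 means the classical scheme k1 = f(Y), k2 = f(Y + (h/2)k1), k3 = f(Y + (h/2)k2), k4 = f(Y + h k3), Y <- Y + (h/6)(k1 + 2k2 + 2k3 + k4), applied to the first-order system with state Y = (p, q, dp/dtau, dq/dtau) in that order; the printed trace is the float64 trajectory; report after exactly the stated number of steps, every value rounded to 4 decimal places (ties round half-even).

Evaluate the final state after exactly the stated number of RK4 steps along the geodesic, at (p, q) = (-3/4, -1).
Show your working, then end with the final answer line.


f(Y) = (dp/dtau, dq/dtau, -Gamma^p_ij Y'^i Y'^j, -Gamma^q_ij Y'^i Y'^j) with the Gammas evaluated at the stage position; h = 0.050000; intermediate values shown to 6 dp
step 0: p = -0.7500, q = -1.0000, dp/dtau = 1.0000, dq/dtau = -0.2500
step 1:
  k1: at (p, q) = (-0.750000, -1.000000), (dp/dtau, dq/dtau) = (1.000000, -0.250000); Gamma_ppp = -0.961538, Gamma_ppq = 0.000000, Gamma_pqq = 0.000000, Gamma_qpp = 0.000000, Gamma_qpq = 0.000000, Gamma_qqq = 0.000000; k1 = (1.000000, -0.250000, 0.961538, 0.000000)
  k2: at (p, q) = (-0.725000, -1.006250), (dp/dtau, dq/dtau) = (1.024038, -0.250000); Gamma_ppp = -0.984227, Gamma_ppq = 0.000000, Gamma_pqq = 0.000000, Gamma_qpp = 0.000000, Gamma_qpq = 0.000000, Gamma_qqq = 0.000000; k2 = (1.024038, -0.250000, 1.032114, 0.000000)
  k3: at (p, q) = (-0.724399, -1.006250), (dp/dtau, dq/dtau) = (1.025803, -0.250000); Gamma_ppp = -0.984785, Gamma_ppq = 0.000000, Gamma_pqq = 0.000000, Gamma_qpp = 0.000000, Gamma_qpq = 0.000000, Gamma_qqq = 0.000000; k3 = (1.025803, -0.250000, 1.036261, 0.000000)
  k4: at (p, q) = (-0.698710, -1.012500), (dp/dtau, dq/dtau) = (1.051813, -0.250000); Gamma_ppp = -1.009212, Gamma_ppq = 0.000000, Gamma_pqq = 0.000000, Gamma_qpp = 0.000000, Gamma_qpq = 0.000000, Gamma_qqq = 0.000000; k4 = (1.051813, -0.250000, 1.116502, 0.000000)
  Y <- Y + (h/6)(k1 + 2k2 + 2k3 + k4): p = -0.6987, q = -1.0125, dp/dtau = 1.0518, dq/dtau = -0.2500
step 2:
  k1: at (p, q) = (-0.698738, -1.012500), (dp/dtau, dq/dtau) = (1.051790, -0.250000); Gamma_ppp = -1.009185, Gamma_ppq = 0.000000, Gamma_pqq = 0.000000, Gamma_qpp = 0.000000, Gamma_qpq = 0.000000, Gamma_qqq = 0.000000; k1 = (1.051790, -0.250000, 1.116423, 0.000000)
  k2: at (p, q) = (-0.672443, -1.018750), (dp/dtau, dq/dtau) = (1.079701, -0.250000); Gamma_ppp = -1.035405, Gamma_ppq = 0.000000, Gamma_pqq = 0.000000, Gamma_qpp = 0.000000, Gamma_qpq = 0.000000, Gamma_qqq = 0.000000; k2 = (1.079701, -0.250000, 1.207026, 0.000000)
  k3: at (p, q) = (-0.671745, -1.018750), (dp/dtau, dq/dtau) = (1.081966, -0.250000); Gamma_ppp = -1.036118, Gamma_ppq = 0.000000, Gamma_pqq = 0.000000, Gamma_qpp = 0.000000, Gamma_qpq = 0.000000, Gamma_qqq = 0.000000; k3 = (1.081966, -0.250000, 1.212931, 0.000000)
  k4: at (p, q) = (-0.644639, -1.025000), (dp/dtau, dq/dtau) = (1.112436, -0.250000); Gamma_ppp = -1.064566, Gamma_ppq = 0.000000, Gamma_pqq = 0.000000, Gamma_qpp = 0.000000, Gamma_qpq = 0.000000, Gamma_qqq = 0.000000; k4 = (1.112436, -0.250000, 1.317416, 0.000000)
  Y <- Y + (h/6)(k1 + 2k2 + 2k3 + k4): p = -0.6447, q = -1.0250, dp/dtau = 1.1124, dq/dtau = -0.2500
step 3:
  k1: at (p, q) = (-0.644675, -1.025000), (dp/dtau, dq/dtau) = (1.112405, -0.250000); Gamma_ppp = -1.064528, Gamma_ppq = 0.000000, Gamma_pqq = 0.000000, Gamma_qpp = 0.000000, Gamma_qpq = 0.000000, Gamma_qqq = 0.000000; k1 = (1.112405, -0.250000, 1.317294, 0.000000)
  k2: at (p, q) = (-0.616864, -1.031250), (dp/dtau, dq/dtau) = (1.145337, -0.250000); Gamma_ppp = -1.095281, Gamma_ppq = 0.000000, Gamma_pqq = 0.000000, Gamma_qpp = 0.000000, Gamma_qpq = 0.000000, Gamma_qqq = 0.000000; k2 = (1.145337, -0.250000, 1.436786, 0.000000)
  k3: at (p, q) = (-0.616041, -1.031250), (dp/dtau, dq/dtau) = (1.148324, -0.250000); Gamma_ppp = -1.096217, Gamma_ppq = 0.000000, Gamma_pqq = 0.000000, Gamma_qpp = 0.000000, Gamma_qpq = 0.000000, Gamma_qqq = 0.000000; k3 = (1.148324, -0.250000, 1.445525, 0.000000)
  k4: at (p, q) = (-0.587258, -1.037500), (dp/dtau, dq/dtau) = (1.184681, -0.250000); Gamma_ppp = -1.129901, Gamma_ppq = 0.000000, Gamma_pqq = 0.000000, Gamma_qpp = 0.000000, Gamma_qpq = 0.000000, Gamma_qqq = 0.000000; k4 = (1.184681, -0.250000, 1.585780, 0.000000)
  Y <- Y + (h/6)(k1 + 2k2 + 2k3 + k4): p = -0.5873, q = -1.0375, dp/dtau = 1.1846, dq/dtau = -0.2500

Answer: p = -0.5873, q = -1.0375, dp/dtau = 1.1846, dq/dtau = -0.2500


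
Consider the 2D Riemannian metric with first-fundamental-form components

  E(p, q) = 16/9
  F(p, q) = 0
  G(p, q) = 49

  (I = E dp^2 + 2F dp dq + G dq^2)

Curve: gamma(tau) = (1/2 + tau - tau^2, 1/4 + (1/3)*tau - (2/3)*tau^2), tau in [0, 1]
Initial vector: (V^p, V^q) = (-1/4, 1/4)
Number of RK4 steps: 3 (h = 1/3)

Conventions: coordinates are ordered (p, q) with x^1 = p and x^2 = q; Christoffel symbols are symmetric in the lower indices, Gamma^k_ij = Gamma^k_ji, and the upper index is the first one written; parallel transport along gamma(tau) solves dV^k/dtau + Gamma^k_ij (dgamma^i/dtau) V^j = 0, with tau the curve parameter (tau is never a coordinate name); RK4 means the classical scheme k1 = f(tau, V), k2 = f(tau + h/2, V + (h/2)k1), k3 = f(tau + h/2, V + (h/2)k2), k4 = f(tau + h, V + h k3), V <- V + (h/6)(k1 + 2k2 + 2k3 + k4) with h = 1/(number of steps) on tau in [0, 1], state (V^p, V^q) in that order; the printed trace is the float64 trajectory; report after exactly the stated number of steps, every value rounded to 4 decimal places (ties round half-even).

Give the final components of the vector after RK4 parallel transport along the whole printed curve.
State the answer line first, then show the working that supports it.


Answer: V^p = -0.2500, V^q = 0.2500

gamma'(tau) = (1 - 2*tau, 1/3 - (4/3)*tau); f(tau, V)^k = -Gamma^k_ij(gamma(tau)) gamma'^i(tau) V^j; h = 1/3; intermediate values shown to 6 dp
curve data and Christoffel symbols at the stage parameters:
  tau = 0.000000: gamma = (0.500000, 0.250000), gamma' = (1.000000, 0.333333); Gamma_ppp = 0.000000, Gamma_ppq = 0.000000, Gamma_pqq = 0.000000, Gamma_qpp = 0.000000, Gamma_qpq = 0.000000, Gamma_qqq = 0.000000
  tau = 0.166667: gamma = (0.638889, 0.287037), gamma' = (0.666667, 0.111111); Gamma_ppp = 0.000000, Gamma_ppq = 0.000000, Gamma_pqq = 0.000000, Gamma_qpp = 0.000000, Gamma_qpq = 0.000000, Gamma_qqq = 0.000000
  tau = 0.333333: gamma = (0.722222, 0.287037), gamma' = (0.333333, -0.111111); Gamma_ppp = 0.000000, Gamma_ppq = 0.000000, Gamma_pqq = 0.000000, Gamma_qpp = 0.000000, Gamma_qpq = 0.000000, Gamma_qqq = 0.000000
  tau = 0.500000: gamma = (0.750000, 0.250000), gamma' = (0.000000, -0.333333); Gamma_ppp = 0.000000, Gamma_ppq = 0.000000, Gamma_pqq = 0.000000, Gamma_qpp = 0.000000, Gamma_qpq = 0.000000, Gamma_qqq = 0.000000
  tau = 0.666667: gamma = (0.722222, 0.175926), gamma' = (-0.333333, -0.555556); Gamma_ppp = 0.000000, Gamma_ppq = 0.000000, Gamma_pqq = 0.000000, Gamma_qpp = 0.000000, Gamma_qpq = 0.000000, Gamma_qqq = 0.000000
  tau = 0.833333: gamma = (0.638889, 0.064815), gamma' = (-0.666667, -0.777778); Gamma_ppp = 0.000000, Gamma_ppq = 0.000000, Gamma_pqq = 0.000000, Gamma_qpp = 0.000000, Gamma_qpq = 0.000000, Gamma_qqq = 0.000000
  tau = 1.000000: gamma = (0.500000, -0.083333), gamma' = (-1.000000, -1.000000); Gamma_ppp = 0.000000, Gamma_ppq = 0.000000, Gamma_pqq = 0.000000, Gamma_qpp = 0.000000, Gamma_qpq = 0.000000, Gamma_qqq = 0.000000
step 0: V^p = -0.2500, V^q = 0.2500
step 1: k1 = (0.000000, 0.000000), k2 = (0.000000, 0.000000), k3 = (0.000000, 0.000000), k4 = (0.000000, 0.000000); V <- V + (h/6)(k1 + 2k2 + 2k3 + k4): V^p = -0.2500, V^q = 0.2500
step 2: k1 = (0.000000, 0.000000), k2 = (0.000000, 0.000000), k3 = (0.000000, 0.000000), k4 = (0.000000, 0.000000); V <- V + (h/6)(k1 + 2k2 + 2k3 + k4): V^p = -0.2500, V^q = 0.2500
step 3: k1 = (0.000000, 0.000000), k2 = (0.000000, 0.000000), k3 = (0.000000, 0.000000), k4 = (0.000000, 0.000000); V <- V + (h/6)(k1 + 2k2 + 2k3 + k4): V^p = -0.2500, V^q = 0.2500


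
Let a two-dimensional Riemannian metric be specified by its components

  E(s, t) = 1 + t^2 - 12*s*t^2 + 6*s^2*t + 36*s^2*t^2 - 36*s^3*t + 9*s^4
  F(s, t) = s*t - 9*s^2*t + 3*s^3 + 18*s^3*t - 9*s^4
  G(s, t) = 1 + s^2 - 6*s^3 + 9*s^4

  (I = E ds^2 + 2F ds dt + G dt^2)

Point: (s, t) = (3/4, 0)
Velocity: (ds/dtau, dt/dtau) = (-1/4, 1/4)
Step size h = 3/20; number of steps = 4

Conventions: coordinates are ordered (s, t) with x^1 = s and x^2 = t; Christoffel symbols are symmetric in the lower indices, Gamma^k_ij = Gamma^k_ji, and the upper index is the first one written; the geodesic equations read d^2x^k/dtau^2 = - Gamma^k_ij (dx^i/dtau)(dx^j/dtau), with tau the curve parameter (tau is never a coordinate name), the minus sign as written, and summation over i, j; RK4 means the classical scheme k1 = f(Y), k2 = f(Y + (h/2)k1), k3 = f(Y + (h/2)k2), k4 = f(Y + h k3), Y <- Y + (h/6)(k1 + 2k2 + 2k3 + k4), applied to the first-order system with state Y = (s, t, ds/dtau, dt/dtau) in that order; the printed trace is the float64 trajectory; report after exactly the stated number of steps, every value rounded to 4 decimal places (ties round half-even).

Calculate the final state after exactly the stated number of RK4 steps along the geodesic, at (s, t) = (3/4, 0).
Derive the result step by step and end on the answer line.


f(Y) = (ds/dtau, dt/dtau, -Gamma^s_ij Y'^i Y'^j, -Gamma^t_ij Y'^i Y'^j) with the Gammas evaluated at the stage position; h = 0.150000; intermediate values shown to 6 dp
step 0: s = 0.7500, t = 0.0000, ds/dtau = -0.2500, dt/dtau = 0.2500
step 1:
  k1: at (s, t) = (0.750000, 0.000000), (ds/dtau, dt/dtau) = (-0.250000, 0.250000); Gamma_sss = 1.606612, Gamma_sst = -1.249587, Gamma_stt = 0.000000, Gamma_tss = -0.892562, Gamma_tst = 0.694215, Gamma_ttt = 0.000000; k1 = (-0.250000, 0.250000, -0.256612, 0.142562)
  k2: at (s, t) = (0.731250, 0.018750), (ds/dtau, dt/dtau) = (-0.269246, 0.260692); Gamma_sss = 1.592576, Gamma_sst = -1.261953, Gamma_stt = 0.000000, Gamma_tss = -0.902342, Gamma_tst = 0.715014, Gamma_ttt = 0.000000; k2 = (-0.269246, 0.260692, -0.292605, 0.165788)
  k3: at (s, t) = (0.729807, 0.019552), (ds/dtau, dt/dtau) = (-0.271945, 0.262434); Gamma_sss = 1.592183, Gamma_sst = -1.262395, Gamma_stt = 0.000000, Gamma_tss = -0.902270, Gamma_tst = 0.715383, Gamma_ttt = 0.000000; k3 = (-0.271945, 0.262434, -0.297937, 0.168837)
  k4: at (s, t) = (0.709208, 0.039365), (ds/dtau, dt/dtau) = (-0.294691, 0.275326); Gamma_sss = 1.564937, Gamma_sst = -1.267526, Gamma_stt = 0.000000, Gamma_tss = -0.906377, Gamma_tst = 0.734123, Gamma_ttt = 0.000000; k4 = (-0.294691, 0.275326, -0.341587, 0.197840)
  Y <- Y + (h/6)(k1 + 2k2 + 2k3 + k4): s = 0.7093, t = 0.0393, ds/dtau = -0.2945, dt/dtau = 0.2752
step 2:
  k1: at (s, t) = (0.709323, 0.039289), (ds/dtau, dt/dtau) = (-0.294482, 0.275241); Gamma_sss = 1.565058, Gamma_sst = -1.267531, Gamma_stt = 0.000000, Gamma_tss = -0.906406, Gamma_tst = 0.734093, Gamma_ttt = 0.000000; k1 = (-0.294482, 0.275241, -0.341197, 0.197605)
  k2: at (s, t) = (0.687237, 0.059933), (ds/dtau, dt/dtau) = (-0.320072, 0.290062); Gamma_sss = 1.520219, Gamma_sst = -1.261558, Gamma_stt = 0.000000, Gamma_tss = -0.902035, Gamma_tst = 0.748556, Gamma_ttt = 0.000000; k2 = (-0.320072, 0.290062, -0.389988, 0.231403)
  k3: at (s, t) = (0.685318, 0.061044), (ds/dtau, dt/dtau) = (-0.323731, 0.292597); Gamma_sss = 1.517100, Gamma_sst = -1.260417, Gamma_stt = 0.000000, Gamma_tss = -0.900618, Gamma_tst = 0.748240, Gamma_ttt = 0.000000; k3 = (-0.323731, 0.292597, -0.397775, 0.236137)
  k4: at (s, t) = (0.660764, 0.083179), (ds/dtau, dt/dtau) = (-0.354148, 0.310662); Gamma_sss = 1.443969, Gamma_sst = -1.235249, Gamma_stt = 0.000000, Gamma_tss = -0.881485, Gamma_tst = 0.754070, Gamma_ttt = 0.000000; k4 = (-0.354148, 0.310662, -0.452909, 0.276483)
  Y <- Y + (h/6)(k1 + 2k2 + 2k3 + k4): s = 0.6609, t = 0.0831, ds/dtau = -0.3537, dt/dtau = 0.3105
step 3:
  k1: at (s, t) = (0.660917, 0.083070), (ds/dtau, dt/dtau) = (-0.353723, 0.310470); Gamma_sss = 1.444423, Gamma_sst = -1.235460, Gamma_stt = 0.000000, Gamma_tss = -0.881672, Gamma_tst = 0.754121, Gamma_ttt = 0.000000; k1 = (-0.353723, 0.310470, -0.452084, 0.275950)
  k2: at (s, t) = (0.634388, 0.106355), (ds/dtau, dt/dtau) = (-0.387629, 0.331167); Gamma_sss = 1.336607, Gamma_sst = -1.183941, Gamma_stt = 0.000000, Gamma_tss = -0.842598, Gamma_tst = 0.746357, Gamma_ttt = 0.000000; k2 = (-0.387629, 0.331167, -0.504798, 0.318225)
  k3: at (s, t) = (0.631845, 0.107907), (ds/dtau, dt/dtau) = (-0.391583, 0.334337); Gamma_sss = 1.326938, Gamma_sst = -1.178123, Gamma_stt = 0.000000, Gamma_tss = -0.837510, Gamma_tst = 0.743584, Gamma_ttt = 0.000000; k3 = (-0.391583, 0.334337, -0.511950, 0.323122)
  k4: at (s, t) = (0.602180, 0.133221), (ds/dtau, dt/dtau) = (-0.430515, 0.358939); Gamma_sss = 1.167322, Gamma_sst = -1.084069, Gamma_stt = 0.000000, Gamma_tss = -0.766408, Gamma_tst = 0.711748, Gamma_ttt = 0.000000; k4 = (-0.430515, 0.358939, -0.551395, 0.362020)
  Y <- Y + (h/6)(k1 + 2k2 + 2k3 + k4): s = 0.6024, t = 0.1331, ds/dtau = -0.4296, dt/dtau = 0.3585
step 4:
  k1: at (s, t) = (0.602351, 0.133080), (ds/dtau, dt/dtau) = (-0.429647, 0.358487); Gamma_sss = 1.168328, Gamma_sst = -1.084709, Gamma_stt = 0.000000, Gamma_tss = -0.766895, Gamma_tst = 0.712008, Gamma_ttt = 0.000000; k1 = (-0.429647, 0.358487, -0.549810, 0.360897)
  k2: at (s, t) = (0.570127, 0.159967), (ds/dtau, dt/dtau) = (-0.470883, 0.385554); Gamma_sss = 0.958356, Gamma_sst = -0.942702, Gamma_stt = 0.000000, Gamma_tss = -0.660225, Gamma_tst = 0.649441, Gamma_ttt = 0.000000; k2 = (-0.470883, 0.385554, -0.554794, 0.382206)
  k3: at (s, t) = (0.567034, 0.161997), (ds/dtau, dt/dtau) = (-0.471257, 0.387153); Gamma_sss = 0.939070, Gamma_sst = -0.928243, Gamma_stt = 0.000000, Gamma_tss = -0.648774, Gamma_tst = 0.641295, Gamma_ttt = 0.000000; k3 = (-0.471257, 0.387153, -0.547264, 0.378088)
  k4: at (s, t) = (0.531662, 0.191153), (ds/dtau, dt/dtau) = (-0.511737, 0.415200); Gamma_sss = 0.682976, Gamma_sst = -0.732090, Gamma_stt = 0.000000, Gamma_tss = -0.503168, Gamma_tst = 0.539352, Gamma_ttt = 0.000000; k4 = (-0.511737, 0.415200, -0.489953, 0.360963)
  Y <- Y + (h/6)(k1 + 2k2 + 2k3 + k4): s = 0.5317, t = 0.1911, ds/dtau = -0.5107, dt/dtau = 0.4145

Answer: s = 0.5317, t = 0.1911, ds/dtau = -0.5107, dt/dtau = 0.4145


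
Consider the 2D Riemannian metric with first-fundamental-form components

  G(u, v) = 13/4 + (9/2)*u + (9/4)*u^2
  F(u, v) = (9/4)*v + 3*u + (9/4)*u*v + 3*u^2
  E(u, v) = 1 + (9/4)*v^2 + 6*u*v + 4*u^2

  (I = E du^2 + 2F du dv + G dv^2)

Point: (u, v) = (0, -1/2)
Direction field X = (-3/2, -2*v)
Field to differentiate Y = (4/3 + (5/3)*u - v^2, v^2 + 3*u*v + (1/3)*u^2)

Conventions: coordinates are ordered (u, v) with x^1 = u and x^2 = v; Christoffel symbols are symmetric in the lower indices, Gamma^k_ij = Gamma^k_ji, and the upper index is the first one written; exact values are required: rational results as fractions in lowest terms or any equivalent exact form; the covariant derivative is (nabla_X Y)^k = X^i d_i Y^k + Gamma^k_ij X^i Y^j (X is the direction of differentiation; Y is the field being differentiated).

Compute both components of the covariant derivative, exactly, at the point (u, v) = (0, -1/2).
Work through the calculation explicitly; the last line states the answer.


E = 25/16, F = -9/8, G = 13/4 at the point
E_u = -3, E_v = -9/4, F_u = 15/8, F_v = 9/4, G_u = 9/2, G_v = 0
EG - F^2 = 61/16;  g^inv = (16/61) * [[13/4, 9/8], [9/8, 25/16]]
first-kind symbols [ij,l] = (1/2)(d_i g_jl + d_j g_il - d_l g_ij): [uu,u] = E_u/2 = -3/2, [uu,v] = F_u - E_v/2 = 3, [uv,u] = E_v/2 = -9/8, [uv,v] = G_u/2 = 9/4, [vv,u] = F_v - G_u/2 = 0, [vv,v] = G_v/2 = 0
Gamma^u_ij = (G*[ij,u] - F*[ij,v])/(EG - F^2), Gamma^v_ij = (E*[ij,v] - F*[ij,u])/(EG - F^2)
Gamma_uuu = -24/61, Gamma_uuv = -18/61, Gamma_uvv = 0, Gamma_vuu = 48/61, Gamma_vuv = 36/61, Gamma_vvv = 0
X = (-3/2, 1), Y = (13/12, 1/4) at the point

Answer: (nabla_X Y)^u = -261/244, (nabla_X Y)^v = 95/244


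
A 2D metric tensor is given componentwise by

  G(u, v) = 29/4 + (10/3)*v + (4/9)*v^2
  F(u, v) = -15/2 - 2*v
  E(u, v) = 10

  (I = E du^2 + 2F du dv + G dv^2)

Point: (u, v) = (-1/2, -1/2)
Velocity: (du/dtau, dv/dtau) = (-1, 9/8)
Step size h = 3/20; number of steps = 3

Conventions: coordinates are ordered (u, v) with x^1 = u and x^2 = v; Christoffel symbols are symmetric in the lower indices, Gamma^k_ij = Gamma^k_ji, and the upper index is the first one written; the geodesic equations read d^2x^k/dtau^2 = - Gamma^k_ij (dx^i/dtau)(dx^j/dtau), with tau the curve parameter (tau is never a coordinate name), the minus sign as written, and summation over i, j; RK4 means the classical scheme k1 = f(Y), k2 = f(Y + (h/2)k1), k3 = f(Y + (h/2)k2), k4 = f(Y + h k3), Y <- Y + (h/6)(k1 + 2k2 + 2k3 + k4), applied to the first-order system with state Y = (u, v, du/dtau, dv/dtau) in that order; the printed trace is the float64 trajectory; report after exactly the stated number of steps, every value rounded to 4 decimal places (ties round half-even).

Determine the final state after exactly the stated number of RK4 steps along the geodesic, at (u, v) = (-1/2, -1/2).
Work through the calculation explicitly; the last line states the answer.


f(Y) = (du/dtau, dv/dtau, -Gamma^u_ij Y'^i Y'^j, -Gamma^v_ij Y'^i Y'^j) with the Gammas evaluated at the stage position; h = 0.150000; intermediate values shown to 6 dp
step 0: u = -0.5000, v = -0.5000, du/dtau = -1.0000, dv/dtau = 1.1250
step 1:
  k1: at (u, v) = (-0.500000, -0.500000), (du/dtau, dv/dtau) = (-1.000000, 1.125000); Gamma_uuu = 0.000000, Gamma_uuv = 0.000000, Gamma_uvv = -0.136106, Gamma_vuu = 0.000000, Gamma_vuv = 0.000000, Gamma_vvv = 0.098299; k1 = (-1.000000, 1.125000, 0.172259, -0.124409)
  k2: at (u, v) = (-0.575000, -0.415625), (du/dtau, dv/dtau) = (-0.987081, 1.115669); Gamma_uuu = 0.000000, Gamma_uuv = 0.000000, Gamma_uvv = -0.133857, Gamma_vuu = 0.000000, Gamma_vuv = 0.000000, Gamma_vvv = 0.099184; k2 = (-0.987081, 1.115669, 0.166614, -0.123456)
  k3: at (u, v) = (-0.574031, -0.416325), (du/dtau, dv/dtau) = (-0.987504, 1.115741); Gamma_uuu = 0.000000, Gamma_uuv = 0.000000, Gamma_uvv = -0.133875, Gamma_vuu = 0.000000, Gamma_vuv = 0.000000, Gamma_vvv = 0.099177; k3 = (-0.987504, 1.115741, 0.166658, -0.123463)
  k4: at (u, v) = (-0.648126, -0.332639), (du/dtau, dv/dtau) = (-0.975001, 1.106481); Gamma_uuu = 0.000000, Gamma_uuv = 0.000000, Gamma_uvv = -0.131662, Gamma_vuu = 0.000000, Gamma_vuv = 0.000000, Gamma_vvv = 0.099986; k4 = (-0.975001, 1.106481, 0.161194, -0.122413)
  Y <- Y + (h/6)(k1 + 2k2 + 2k3 + k4): u = -0.6481, v = -0.3326, du/dtau = -0.9750, dv/dtau = 1.1065
step 2:
  k1: at (u, v) = (-0.648104, -0.332642), (du/dtau, dv/dtau) = (-0.975000, 1.106483); Gamma_uuu = 0.000000, Gamma_uuv = 0.000000, Gamma_uvv = -0.131662, Gamma_vuu = 0.000000, Gamma_vuv = 0.000000, Gamma_vvv = 0.099986; k1 = (-0.975000, 1.106483, 0.161195, -0.122414)
  k2: at (u, v) = (-0.721229, -0.249656), (du/dtau, dv/dtau) = (-0.962910, 1.097302); Gamma_uuu = 0.000000, Gamma_uuv = 0.000000, Gamma_uvv = -0.129487, Gamma_vuu = 0.000000, Gamma_vuv = 0.000000, Gamma_vvv = 0.100722; k2 = (-0.962910, 1.097302, 0.155912, -0.121277)
  k3: at (u, v) = (-0.720323, -0.250345), (du/dtau, dv/dtau) = (-0.963307, 1.097388); Gamma_uuu = 0.000000, Gamma_uuv = 0.000000, Gamma_uvv = -0.129505, Gamma_vuu = 0.000000, Gamma_vuv = 0.000000, Gamma_vvv = 0.100716; k3 = (-0.963307, 1.097388, 0.155958, -0.121289)
  k4: at (u, v) = (-0.792600, -0.168034), (du/dtau, dv/dtau) = (-0.951606, 1.088290); Gamma_uuu = 0.000000, Gamma_uuv = 0.000000, Gamma_uvv = -0.127369, Gamma_vuu = 0.000000, Gamma_vuv = 0.000000, Gamma_vvv = 0.101385; k4 = (-0.951606, 1.088290, 0.150852, -0.120077)
  Y <- Y + (h/6)(k1 + 2k2 + 2k3 + k4): u = -0.7926, v = -0.1680, du/dtau = -0.9516, dv/dtau = 1.0883
step 3:
  k1: at (u, v) = (-0.792580, -0.168039), (du/dtau, dv/dtau) = (-0.951605, 1.088293); Gamma_uuu = 0.000000, Gamma_uuv = 0.000000, Gamma_uvv = -0.127369, Gamma_vuu = 0.000000, Gamma_vuv = 0.000000, Gamma_vvv = 0.101385; k1 = (-0.951605, 1.088293, 0.150853, -0.120078)
  k2: at (u, v) = (-0.863951, -0.086417), (du/dtau, dv/dtau) = (-0.940291, 1.079287); Gamma_uuu = 0.000000, Gamma_uuv = 0.000000, Gamma_uvv = -0.125272, Gamma_vuu = 0.000000, Gamma_vuv = 0.000000, Gamma_vvv = 0.101988; k2 = (-0.940291, 1.079287, 0.145924, -0.118801)
  k3: at (u, v) = (-0.863102, -0.087092), (du/dtau, dv/dtau) = (-0.940661, 1.079383); Gamma_uuu = 0.000000, Gamma_uuv = 0.000000, Gamma_uvv = -0.125289, Gamma_vuu = 0.000000, Gamma_vuv = 0.000000, Gamma_vvv = 0.101983; k3 = (-0.940661, 1.079383, 0.145970, -0.118817)
  k4: at (u, v) = (-0.933679, -0.006131), (du/dtau, dv/dtau) = (-0.929710, 1.070470); Gamma_uuu = 0.000000, Gamma_uuv = 0.000000, Gamma_uvv = -0.123232, Gamma_vuu = 0.000000, Gamma_vuv = 0.000000, Gamma_vvv = 0.102525; k4 = (-0.929710, 1.070470, 0.141212, -0.117484)
  Y <- Y + (h/6)(k1 + 2k2 + 2k3 + k4): u = -0.9337, v = -0.0061, du/dtau = -0.9297, dv/dtau = 1.0705

Answer: u = -0.9337, v = -0.0061, du/dtau = -0.9297, dv/dtau = 1.0705


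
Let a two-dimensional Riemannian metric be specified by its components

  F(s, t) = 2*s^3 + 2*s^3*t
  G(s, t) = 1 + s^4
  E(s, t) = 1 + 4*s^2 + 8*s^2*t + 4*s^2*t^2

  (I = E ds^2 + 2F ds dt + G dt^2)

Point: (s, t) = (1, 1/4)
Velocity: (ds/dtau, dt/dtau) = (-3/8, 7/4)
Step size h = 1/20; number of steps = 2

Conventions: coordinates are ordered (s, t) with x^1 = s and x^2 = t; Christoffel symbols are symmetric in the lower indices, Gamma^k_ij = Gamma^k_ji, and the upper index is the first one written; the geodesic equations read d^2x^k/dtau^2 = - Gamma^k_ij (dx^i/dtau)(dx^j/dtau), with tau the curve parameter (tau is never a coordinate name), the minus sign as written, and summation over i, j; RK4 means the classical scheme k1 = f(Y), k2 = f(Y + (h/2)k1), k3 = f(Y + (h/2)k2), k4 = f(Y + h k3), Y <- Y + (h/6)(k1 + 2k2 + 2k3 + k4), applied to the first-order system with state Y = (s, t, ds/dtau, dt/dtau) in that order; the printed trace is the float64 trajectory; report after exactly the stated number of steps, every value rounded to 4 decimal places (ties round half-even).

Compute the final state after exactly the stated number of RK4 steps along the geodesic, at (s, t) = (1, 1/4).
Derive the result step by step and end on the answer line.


f(Y) = (ds/dtau, dt/dtau, -Gamma^s_ij Y'^i Y'^j, -Gamma^t_ij Y'^i Y'^j) with the Gammas evaluated at the stage position; h = 0.050000; intermediate values shown to 6 dp
step 0: s = 1.0000, t = 0.2500, ds/dtau = -0.3750, dt/dtau = 1.7500
step 1:
  k1: at (s, t) = (1.000000, 0.250000), (ds/dtau, dt/dtau) = (-0.375000, 1.750000); Gamma_sss = 0.757576, Gamma_sst = 0.606061, Gamma_stt = 0.000000, Gamma_tss = 0.303030, Gamma_tst = 0.242424, Gamma_ttt = 0.000000; k1 = (-0.375000, 1.750000, 0.688920, 0.275568)
  k2: at (s, t) = (0.990625, 0.293750), (ds/dtau, dt/dtau) = (-0.357777, 1.756889); Gamma_sss = 0.777242, Gamma_sst = 0.595135, Gamma_stt = 0.000000, Gamma_tss = 0.297567, Gamma_tst = 0.227847, Gamma_ttt = 0.000000; k2 = (-0.357777, 1.756889, 0.648683, 0.248348)
  k3: at (s, t) = (0.991056, 0.293922), (ds/dtau, dt/dtau) = (-0.358783, 1.756209); Gamma_sss = 0.776955, Gamma_sst = 0.595094, Gamma_stt = 0.000000, Gamma_tss = 0.297547, Gamma_tst = 0.227901, Gamma_ttt = 0.000000; k3 = (-0.358783, 1.756209, 0.649921, 0.248897)
  k4: at (s, t) = (0.982061, 0.337810), (ds/dtau, dt/dtau) = (-0.342504, 1.762445); Gamma_sss = 0.795798, Gamma_sst = 0.584180, Gamma_stt = 0.000000, Gamma_tss = 0.292090, Gamma_tst = 0.214418, Gamma_ttt = 0.000000; k4 = (-0.342504, 1.762445, 0.611920, 0.224599)
  Y <- Y + (h/6)(k1 + 2k2 + 2k3 + k4): s = 0.9821, t = 0.3378, ds/dtau = -0.3425, dt/dtau = 1.7625
step 2:
  k1: at (s, t) = (0.982078, 0.337822), (ds/dtau, dt/dtau) = (-0.342516, 1.762455); Gamma_sss = 0.795788, Gamma_sst = 0.584178, Gamma_stt = 0.000000, Gamma_tss = 0.292089, Gamma_tst = 0.214419, Gamma_ttt = 0.000000; k1 = (-0.342516, 1.762455, 0.611941, 0.224609)
  k2: at (s, t) = (0.973515, 0.381883), (ds/dtau, dt/dtau) = (-0.327218, 1.768071); Gamma_sss = 0.813814, Gamma_sst = 0.573319, Gamma_stt = 0.000000, Gamma_tss = 0.286659, Gamma_tst = 0.201947, Gamma_ttt = 0.000000; k2 = (-0.327218, 1.768071, 0.576244, 0.202978)
  k3: at (s, t) = (0.973898, 0.382024), (ds/dtau, dt/dtau) = (-0.328110, 1.767530); Gamma_sss = 0.813535, Gamma_sst = 0.573290, Gamma_stt = 0.000000, Gamma_tss = 0.286645, Gamma_tst = 0.201996, Gamma_ttt = 0.000000; k3 = (-0.328110, 1.767530, 0.577370, 0.203433)
  k4: at (s, t) = (0.965673, 0.426199), (ds/dtau, dt/dtau) = (-0.313648, 1.772627); Gamma_sss = 0.830820, Gamma_sst = 0.562545, Gamma_stt = 0.000000, Gamma_tss = 0.281272, Gamma_tst = 0.190448, Gamma_ttt = 0.000000; k4 = (-0.313648, 1.772627, 0.543796, 0.184101)
  Y <- Y + (h/6)(k1 + 2k2 + 2k3 + k4): s = 0.9657, t = 0.4262, ds/dtau = -0.3137, dt/dtau = 1.7726

Answer: s = 0.9657, t = 0.4262, ds/dtau = -0.3137, dt/dtau = 1.7726


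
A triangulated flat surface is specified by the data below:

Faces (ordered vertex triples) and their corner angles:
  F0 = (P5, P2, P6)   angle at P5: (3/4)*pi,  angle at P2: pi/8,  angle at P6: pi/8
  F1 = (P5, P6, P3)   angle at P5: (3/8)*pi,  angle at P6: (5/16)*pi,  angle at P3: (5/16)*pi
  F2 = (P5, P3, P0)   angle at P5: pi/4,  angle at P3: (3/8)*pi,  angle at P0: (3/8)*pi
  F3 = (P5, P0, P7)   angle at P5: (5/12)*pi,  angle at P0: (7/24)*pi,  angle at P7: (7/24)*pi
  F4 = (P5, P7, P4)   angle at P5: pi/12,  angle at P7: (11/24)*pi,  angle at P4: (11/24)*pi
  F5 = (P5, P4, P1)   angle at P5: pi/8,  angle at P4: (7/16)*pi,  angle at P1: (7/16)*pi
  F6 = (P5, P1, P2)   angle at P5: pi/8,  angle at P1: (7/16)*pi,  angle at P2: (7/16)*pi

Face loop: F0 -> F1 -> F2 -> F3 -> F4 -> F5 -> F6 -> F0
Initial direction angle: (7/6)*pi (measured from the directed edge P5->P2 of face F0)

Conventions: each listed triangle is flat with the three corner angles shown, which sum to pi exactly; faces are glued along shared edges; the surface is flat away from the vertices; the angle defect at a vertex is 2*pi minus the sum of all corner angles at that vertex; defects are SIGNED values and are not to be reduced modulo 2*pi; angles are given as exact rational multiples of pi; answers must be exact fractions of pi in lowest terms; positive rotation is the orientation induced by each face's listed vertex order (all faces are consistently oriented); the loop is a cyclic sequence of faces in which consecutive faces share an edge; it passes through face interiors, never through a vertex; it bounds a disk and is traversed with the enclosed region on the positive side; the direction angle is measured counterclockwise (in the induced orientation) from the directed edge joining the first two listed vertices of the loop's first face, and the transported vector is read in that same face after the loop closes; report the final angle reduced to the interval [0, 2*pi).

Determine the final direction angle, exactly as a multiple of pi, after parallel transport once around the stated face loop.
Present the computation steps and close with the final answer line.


enclosed vertex P5: corner angles sum to (17/8)*pi, defect = 2*pi - (17/8)*pi = -pi/8
transport around the loop rotates by the sum of enclosed defects; add to the initial angle mod 2*pi
final angle = (7/6)*pi - pi/8 = (25/24)*pi (mod 2*pi)

Answer: final direction angle = (25/24)*pi


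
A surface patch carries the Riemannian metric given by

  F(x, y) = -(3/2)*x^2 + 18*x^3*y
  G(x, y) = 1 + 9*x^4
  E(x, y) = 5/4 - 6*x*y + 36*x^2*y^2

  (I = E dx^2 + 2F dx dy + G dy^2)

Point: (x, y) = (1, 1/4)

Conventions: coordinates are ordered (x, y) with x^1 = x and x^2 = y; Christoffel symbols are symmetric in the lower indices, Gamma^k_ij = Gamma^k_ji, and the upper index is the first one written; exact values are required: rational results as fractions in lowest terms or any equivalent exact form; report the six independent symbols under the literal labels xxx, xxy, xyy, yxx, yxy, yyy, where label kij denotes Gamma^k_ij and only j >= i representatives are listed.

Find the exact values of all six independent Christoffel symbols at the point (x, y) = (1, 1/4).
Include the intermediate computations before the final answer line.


E = 2, F = 3, G = 10 at the point
E_x = 3, E_y = 12, F_x = 21/2, F_y = 18, G_x = 36, G_y = 0
EG - F^2 = 11;  g^inv = (1/11) * [[10, -3], [-3, 2]]
first-kind symbols [ij,l] = (1/2)(d_i g_jl + d_j g_il - d_l g_ij): [xx,x] = E_x/2 = 3/2, [xx,y] = F_x - E_y/2 = 9/2, [xy,x] = E_y/2 = 6, [xy,y] = G_x/2 = 18, [yy,x] = F_y - G_x/2 = 0, [yy,y] = G_y/2 = 0
Gamma^x_ij = (G*[ij,x] - F*[ij,y])/(EG - F^2), Gamma^y_ij = (E*[ij,y] - F*[ij,x])/(EG - F^2)

Answer: Gamma_xxx = 3/22, Gamma_xxy = 6/11, Gamma_xyy = 0, Gamma_yxx = 9/22, Gamma_yxy = 18/11, Gamma_yyy = 0


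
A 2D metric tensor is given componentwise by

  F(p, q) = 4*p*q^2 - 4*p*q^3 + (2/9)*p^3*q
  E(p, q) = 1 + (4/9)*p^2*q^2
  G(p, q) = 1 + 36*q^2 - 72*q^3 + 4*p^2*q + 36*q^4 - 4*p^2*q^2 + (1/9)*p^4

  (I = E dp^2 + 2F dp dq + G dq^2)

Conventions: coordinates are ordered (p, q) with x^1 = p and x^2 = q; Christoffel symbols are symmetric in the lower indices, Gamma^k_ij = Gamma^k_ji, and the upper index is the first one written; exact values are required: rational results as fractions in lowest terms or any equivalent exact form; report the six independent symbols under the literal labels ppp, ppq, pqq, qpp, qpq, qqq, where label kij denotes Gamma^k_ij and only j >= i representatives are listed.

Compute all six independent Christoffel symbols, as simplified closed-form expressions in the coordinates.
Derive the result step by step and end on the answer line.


E = 1 + (4/9)*p^2*q^2; F = 4*p*q^2 - 4*p*q^3 + (2/9)*p^3*q; G = 1 + 36*q^2 - 72*q^3 + 4*p^2*q + 36*q^4 - 4*p^2*q^2 + (1/9)*p^4
Gamma^k_ij = (1/2) g^{kl} (d_i g_jl + d_j g_il - d_l g_ij), with g^inv = (1/(EG-F^2)) [[G, -F], [-F, E]]
first partials: E_p = (8/9)*p*q^2, E_q = (8/9)*p^2*q, F_p = 4*q^2 - 4*q^3 + (2/3)*p^2*q, F_q = 8*p*q - 12*p*q^2 + (2/9)*p^3, G_p = 8*p*q - 8*p*q^2 + (4/9)*p^3, G_q = 72*q - 216*q^2 + 4*p^2 + 144*q^3 - 8*p^2*q
D = EG - F^2 = 1 + 36*q^2 - 72*q^3 + 4*p^2*q + 36*q^4 - (32/9)*p^2*q^2 + (1/9)*p^4
expanded: Gamma^p_pp = (G E_p - 2F F_p + F E_q)/(2D), Gamma^p_pq = (G E_q - F G_p)/(2D), Gamma^p_qq = (2G F_q - G G_p - F G_q)/(2D), Gamma^q_pp = (2E F_p - E E_q - F E_p)/(2D), Gamma^q_pq = (E G_p - F E_q)/(2D), Gamma^q_qq = (E G_q - 2F F_q + F G_p)/(2D); substitute and cancel common factors

Answer: Gamma_ppp = 4*p*q^2/(p^4 - 32*p^2*q^2 + 36*p^2*q + 324*q^4 - 648*q^3 + 324*q^2 + 9), Gamma_ppq = 4*p^2*q/(p^4 - 32*p^2*q^2 + 36*p^2*q + 324*q^4 - 648*q^3 + 324*q^2 + 9), Gamma_pqq = (-72*p*q^2 + 36*p*q)/(p^4 - 32*p^2*q^2 + 36*p^2*q + 324*q^4 - 648*q^3 + 324*q^2 + 9), Gamma_qpp = (2*p^2*q - 36*q^3 + 36*q^2)/(p^4 - 32*p^2*q^2 + 36*p^2*q + 324*q^4 - 648*q^3 + 324*q^2 + 9), Gamma_qpq = (2*p^3 - 36*p*q^2 + 36*p*q)/(p^4 - 32*p^2*q^2 + 36*p^2*q + 324*q^4 - 648*q^3 + 324*q^2 + 9), Gamma_qqq = (-36*p^2*q + 18*p^2 + 648*q^3 - 972*q^2 + 324*q)/(p^4 - 32*p^2*q^2 + 36*p^2*q + 324*q^4 - 648*q^3 + 324*q^2 + 9)


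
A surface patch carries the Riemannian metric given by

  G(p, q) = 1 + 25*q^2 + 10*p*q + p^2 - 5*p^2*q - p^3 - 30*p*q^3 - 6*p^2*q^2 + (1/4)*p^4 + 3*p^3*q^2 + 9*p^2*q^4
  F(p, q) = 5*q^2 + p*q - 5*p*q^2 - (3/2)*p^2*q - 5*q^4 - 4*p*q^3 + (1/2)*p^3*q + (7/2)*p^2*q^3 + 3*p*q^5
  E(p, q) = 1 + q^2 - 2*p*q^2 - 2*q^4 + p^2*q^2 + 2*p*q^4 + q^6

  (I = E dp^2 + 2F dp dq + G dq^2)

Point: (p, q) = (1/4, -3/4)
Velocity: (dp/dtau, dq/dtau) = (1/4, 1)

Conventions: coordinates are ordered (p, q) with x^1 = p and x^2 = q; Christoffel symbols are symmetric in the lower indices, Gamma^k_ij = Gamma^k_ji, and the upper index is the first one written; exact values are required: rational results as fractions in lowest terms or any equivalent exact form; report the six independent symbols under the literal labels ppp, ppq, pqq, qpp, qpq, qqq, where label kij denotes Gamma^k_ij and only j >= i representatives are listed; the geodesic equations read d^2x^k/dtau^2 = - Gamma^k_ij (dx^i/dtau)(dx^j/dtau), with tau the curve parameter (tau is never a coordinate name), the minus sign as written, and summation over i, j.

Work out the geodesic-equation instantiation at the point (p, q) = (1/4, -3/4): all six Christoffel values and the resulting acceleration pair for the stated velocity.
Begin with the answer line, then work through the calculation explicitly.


Answer: Gamma_ppp = -216/34093, Gamma_ppq = 270/34093, Gamma_pqq = -1764/34093, Gamma_qpp = -6072/34093, Gamma_qpq = 7590/34093, Gamma_qqq = -49588/34093; accelerations (d^2p/dtau^2, d^2q/dtau^2) = (3285/68186, 92345/68186)

E = 4177/4096, F = 2277/4096, G = 68105/4096 at the point
E_p = -27/128, E_q = 135/512, F_p = -2901/1024, F_q = 2913/1024, G_p = 3795/512, G_q = -12397/256
EG - F^2 = 34093/2048;  g^inv = (2048/34093) * [[68105/4096, -2277/4096], [-2277/4096, 4177/4096]]
first-kind symbols [ij,l] = (1/2)(d_i g_jl + d_j g_il - d_l g_ij): [pp,p] = E_p/2 = -27/256, [pp,q] = F_p - E_q/2 = -759/256, [pq,p] = E_q/2 = 135/1024, [pq,q] = G_p/2 = 3795/1024, [qq,p] = F_q - G_p/2 = -441/512, [qq,q] = G_q/2 = -12397/512
Gamma^p_ij = (G*[ij,p] - F*[ij,q])/(EG - F^2), Gamma^q_ij = (E*[ij,q] - F*[ij,p])/(EG - F^2)
Gamma_ppp = -216/34093, Gamma_ppq = 270/34093, Gamma_pqq = -1764/34093, Gamma_qpp = -6072/34093, Gamma_qpq = 7590/34093, Gamma_qqq = -49588/34093
d^2p/dtau^2 = -(Gamma_ppp*(1/4)^2 + 2*Gamma_ppq*(1/4)*(1) + Gamma_pqq*(1)^2) = 3285/68186
d^2q/dtau^2 = -(Gamma_qpp*(1/4)^2 + 2*Gamma_qpq*(1/4)*(1) + Gamma_qqq*(1)^2) = 92345/68186


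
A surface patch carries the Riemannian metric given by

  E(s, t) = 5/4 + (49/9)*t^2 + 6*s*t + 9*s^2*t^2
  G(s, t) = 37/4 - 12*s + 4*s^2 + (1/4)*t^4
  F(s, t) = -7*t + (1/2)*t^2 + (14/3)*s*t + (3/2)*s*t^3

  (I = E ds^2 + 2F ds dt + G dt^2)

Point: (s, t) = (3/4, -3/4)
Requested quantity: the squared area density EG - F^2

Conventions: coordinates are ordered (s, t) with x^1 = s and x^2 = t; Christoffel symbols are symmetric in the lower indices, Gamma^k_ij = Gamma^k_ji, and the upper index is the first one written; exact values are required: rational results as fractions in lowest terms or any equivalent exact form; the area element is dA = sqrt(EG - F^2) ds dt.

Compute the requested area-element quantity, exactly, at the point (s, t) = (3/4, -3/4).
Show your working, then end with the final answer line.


E = 969/256, F = 1245/512, G = 2641/1024; EG - F^2 = 63069/16384

Answer: EG - F^2 = 63069/16384


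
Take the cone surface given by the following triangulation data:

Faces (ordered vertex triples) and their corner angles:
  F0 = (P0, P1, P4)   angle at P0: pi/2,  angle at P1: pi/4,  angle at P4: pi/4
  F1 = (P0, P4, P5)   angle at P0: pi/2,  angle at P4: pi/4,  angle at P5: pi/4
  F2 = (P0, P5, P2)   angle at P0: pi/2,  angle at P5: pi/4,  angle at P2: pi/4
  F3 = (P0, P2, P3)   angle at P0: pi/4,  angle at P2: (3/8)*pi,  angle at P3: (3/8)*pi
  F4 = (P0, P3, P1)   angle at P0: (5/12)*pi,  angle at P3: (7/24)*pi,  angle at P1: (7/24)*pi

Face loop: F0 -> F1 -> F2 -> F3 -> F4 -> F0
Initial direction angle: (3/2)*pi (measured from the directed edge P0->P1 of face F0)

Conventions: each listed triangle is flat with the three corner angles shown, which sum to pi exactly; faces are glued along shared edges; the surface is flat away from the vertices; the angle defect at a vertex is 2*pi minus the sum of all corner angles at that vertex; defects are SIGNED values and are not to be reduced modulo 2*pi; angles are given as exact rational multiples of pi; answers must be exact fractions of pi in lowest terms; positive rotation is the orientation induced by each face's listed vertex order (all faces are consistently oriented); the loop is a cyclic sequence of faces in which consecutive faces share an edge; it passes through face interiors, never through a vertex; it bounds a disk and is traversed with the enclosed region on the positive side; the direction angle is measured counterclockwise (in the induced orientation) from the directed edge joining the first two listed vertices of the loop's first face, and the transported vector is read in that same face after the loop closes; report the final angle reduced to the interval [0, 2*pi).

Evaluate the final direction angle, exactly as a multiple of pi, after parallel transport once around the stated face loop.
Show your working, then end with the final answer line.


enclosed vertex P0: corner angles sum to (13/6)*pi, defect = 2*pi - (13/6)*pi = -pi/6
holonomy = initial angle + sum of enclosed defects (mod 2*pi), positive in the induced orientation
final angle = (3/2)*pi - pi/6 = (4/3)*pi (mod 2*pi)

Answer: final direction angle = (4/3)*pi


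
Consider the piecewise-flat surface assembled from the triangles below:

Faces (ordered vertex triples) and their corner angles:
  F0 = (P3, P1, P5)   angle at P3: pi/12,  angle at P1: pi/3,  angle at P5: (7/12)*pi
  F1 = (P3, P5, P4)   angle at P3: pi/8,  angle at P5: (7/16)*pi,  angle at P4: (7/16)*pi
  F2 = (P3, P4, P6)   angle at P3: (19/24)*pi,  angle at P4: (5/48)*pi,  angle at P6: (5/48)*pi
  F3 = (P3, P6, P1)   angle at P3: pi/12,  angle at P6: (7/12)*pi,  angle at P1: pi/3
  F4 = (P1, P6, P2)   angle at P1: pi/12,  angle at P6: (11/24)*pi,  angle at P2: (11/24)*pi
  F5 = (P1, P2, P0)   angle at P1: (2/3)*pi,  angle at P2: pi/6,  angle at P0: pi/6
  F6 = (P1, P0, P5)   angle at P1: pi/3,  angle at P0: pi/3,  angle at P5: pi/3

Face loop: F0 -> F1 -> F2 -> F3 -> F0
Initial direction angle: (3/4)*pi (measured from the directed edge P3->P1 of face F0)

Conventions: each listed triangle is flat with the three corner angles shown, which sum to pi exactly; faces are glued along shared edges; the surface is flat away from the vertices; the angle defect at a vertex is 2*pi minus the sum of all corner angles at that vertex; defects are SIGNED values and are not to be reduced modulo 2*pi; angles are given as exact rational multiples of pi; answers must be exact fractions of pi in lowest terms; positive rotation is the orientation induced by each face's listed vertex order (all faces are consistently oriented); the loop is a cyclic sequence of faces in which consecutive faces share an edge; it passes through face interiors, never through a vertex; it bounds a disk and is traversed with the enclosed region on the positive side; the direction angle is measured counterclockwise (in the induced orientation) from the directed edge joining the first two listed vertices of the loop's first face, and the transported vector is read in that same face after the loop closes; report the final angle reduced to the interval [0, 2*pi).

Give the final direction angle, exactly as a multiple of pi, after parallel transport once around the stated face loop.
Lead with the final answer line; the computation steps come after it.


Answer: final direction angle = (5/3)*pi

enclosed vertex P3: corner angles sum to (13/12)*pi, defect = 2*pi - (13/12)*pi = (11/12)*pi
the final direction is the initial angle plus the enclosed defects, taken mod 2*pi in the induced orientation
final angle = (3/4)*pi + (11/12)*pi = (5/3)*pi (mod 2*pi)
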